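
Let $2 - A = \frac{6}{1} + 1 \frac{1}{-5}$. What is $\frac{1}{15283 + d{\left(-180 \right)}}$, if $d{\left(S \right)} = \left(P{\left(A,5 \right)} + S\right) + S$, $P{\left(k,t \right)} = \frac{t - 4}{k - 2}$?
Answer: $\frac{29}{432762} \approx 6.7011 \cdot 10^{-5}$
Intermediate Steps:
$A = - \frac{19}{5}$ ($A = 2 - \left(\frac{6}{1} + 1 \frac{1}{-5}\right) = 2 - \left(6 \cdot 1 + 1 \left(- \frac{1}{5}\right)\right) = 2 - \left(6 - \frac{1}{5}\right) = 2 - \frac{29}{5} = - \frac{19}{5} \approx -3.8$)
$P{\left(k,t \right)} = \frac{-4 + t}{-2 + k}$
$d{\left(S \right)} = - \frac{5}{29} + 2 S$ ($d{\left(S \right)} = \left(\frac{-4 + 5}{-2 - \frac{19}{5}} + S\right) + S = \left(\frac{1}{- \frac{29}{5}} \cdot 1 + S\right) + S = \left(\left(- \frac{5}{29}\right) 1 + S\right) + S = \left(- \frac{5}{29} + S\right) + S = - \frac{5}{29} + 2 S$)
$\frac{1}{15283 + d{\left(-180 \right)}} = \frac{1}{15283 + \left(- \frac{5}{29} + 2 \left(-180\right)\right)} = \frac{1}{15283 - \frac{10445}{29}} = \frac{1}{\frac{432762}{29}} = \frac{29}{432762}$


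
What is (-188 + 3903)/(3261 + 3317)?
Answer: 3715/6578 ≈ 0.56476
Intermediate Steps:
(-188 + 3903)/(3261 + 3317) = 3715/6578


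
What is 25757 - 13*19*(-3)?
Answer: 26498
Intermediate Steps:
25757 - 13*19*(-3) = 25757 - 247*(-3) = 25757 - 1*(-741) = 25757 + 741 = 26498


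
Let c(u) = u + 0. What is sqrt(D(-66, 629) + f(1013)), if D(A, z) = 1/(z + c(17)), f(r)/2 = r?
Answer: sqrt(845482862)/646 ≈ 45.011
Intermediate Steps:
c(u) = u
f(r) = 2*r
D(A, z) = 1/(17 + z) (D(A, z) = 1/(z + 17) = 1/(17 + z))
sqrt(D(-66, 629) + f(1013)) = sqrt(1/(17 + 629) + 2*1013) = sqrt(1/646 + 2026) = sqrt(1308797/646) = sqrt(845482862)/646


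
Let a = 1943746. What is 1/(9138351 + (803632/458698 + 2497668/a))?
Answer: 222898100677/2036921758152714061 ≈ 1.0943e-7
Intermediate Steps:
1/(9138351 + (803632/458698 + 2497668/a)) = 1/(9138351 + (803632/458698 + 2497668/1943746)) = 1/(9138351 + (803632*(1/458698) + 2497668*(1/1943746))) = 1/(9138351 + (401816/229349 + 1248834/971873)) = 1/(9138351 + 676932950434/222898100677) = 1/(2036921758152714061/222898100677) = 222898100677/2036921758152714061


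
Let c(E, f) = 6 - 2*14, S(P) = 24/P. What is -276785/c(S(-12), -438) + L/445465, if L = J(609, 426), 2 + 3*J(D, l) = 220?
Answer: 369894094871/29400690 ≈ 12581.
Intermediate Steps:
c(E, f) = -22 (c(E, f) = 6 - 28 = -22)
J(D, l) = 218/3 (J(D, l) = -⅔ + (⅓)*220 = -⅔ + 220/3 = 218/3)
L = 218/3 ≈ 72.667
-276785/c(S(-12), -438) + L/445465 = -276785/(-22) + (218/3)/445465 = -276785*(-1/22) + (218/3)*(1/445465) = 276785/22 + 218/1336395 = 369894094871/29400690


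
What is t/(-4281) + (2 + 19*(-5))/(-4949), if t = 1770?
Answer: -2787199/7062223 ≈ -0.39466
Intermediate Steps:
t/(-4281) + (2 + 19*(-5))/(-4949) = 1770/(-4281) + (2 + 19*(-5))/(-4949) = 1770*(-1/4281) + (2 - 95)*(-1/4949) = -590/1427 - 93*(-1/4949) = -590/1427 + 93/4949 = -2787199/7062223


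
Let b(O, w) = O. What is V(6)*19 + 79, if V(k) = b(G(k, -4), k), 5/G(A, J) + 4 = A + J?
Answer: 63/2 ≈ 31.500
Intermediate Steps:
G(A, J) = 5/(-4 + A + J) (G(A, J) = 5/(-4 + (A + J)) = 5/(-4 + A + J))
V(k) = 5/(-8 + k) (V(k) = 5/(-4 + k - 4) = 5/(-8 + k))
V(6)*19 + 79 = (5/(-8 + 6))*19 + 79 = (5/(-2))*19 + 79 = (5*(-½))*19 + 79 = -5/2*19 + 79 = -95/2 + 79 = 63/2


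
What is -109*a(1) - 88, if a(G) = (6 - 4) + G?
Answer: -415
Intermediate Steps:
a(G) = 2 + G
-109*a(1) - 88 = -109*(2 + 1) - 88 = -109*3 - 88 = -327 - 88 = -415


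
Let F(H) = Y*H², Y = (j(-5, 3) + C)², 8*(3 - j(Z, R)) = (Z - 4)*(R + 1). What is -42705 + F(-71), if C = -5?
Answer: -44795/4 ≈ -11199.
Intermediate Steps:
j(Z, R) = 3 - (1 + R)*(-4 + Z)/8 (j(Z, R) = 3 - (Z - 4)*(R + 1)/8 = 3 - (-4 + Z)*(1 + R)/8 = 3 - (1 + R)*(-4 + Z)/8)
Y = 25/4 (Y = ((7/2 + (½)*3 - ⅛*(-5) - ⅛*3*(-5)) - 5)² = ((7/2 + 3/2 + 5/8 + 15/8) - 5)² = (15/2 - 5)² = (5/2)² = 25/4 ≈ 6.2500)
F(H) = 25*H²/4
-42705 + F(-71) = -42705 + (25/4)*(-71)² = -42705 + (25/4)*5041 = -42705 + 126025/4 = -44795/4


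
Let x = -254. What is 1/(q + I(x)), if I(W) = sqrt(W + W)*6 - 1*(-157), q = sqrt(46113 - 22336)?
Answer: 1/(157 + sqrt(23777) + 12*I*sqrt(127)) ≈ 0.002703 - 0.0011746*I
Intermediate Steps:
q = sqrt(23777) ≈ 154.20
I(W) = 157 + 6*sqrt(2)*sqrt(W) (I(W) = sqrt(2*W)*6 + 157 = (sqrt(2)*sqrt(W))*6 + 157 = 6*sqrt(2)*sqrt(W) + 157 = 157 + 6*sqrt(2)*sqrt(W))
1/(q + I(x)) = 1/(sqrt(23777) + (157 + 6*sqrt(2)*sqrt(-254))) = 1/(sqrt(23777) + (157 + 6*sqrt(2)*(I*sqrt(254)))) = 1/(sqrt(23777) + (157 + 12*I*sqrt(127))) = 1/(157 + sqrt(23777) + 12*I*sqrt(127))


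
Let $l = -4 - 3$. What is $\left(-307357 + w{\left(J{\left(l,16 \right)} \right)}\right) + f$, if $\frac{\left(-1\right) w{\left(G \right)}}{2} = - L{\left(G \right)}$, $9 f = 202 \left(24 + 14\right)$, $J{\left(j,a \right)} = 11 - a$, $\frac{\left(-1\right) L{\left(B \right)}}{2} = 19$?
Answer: $- \frac{2759221}{9} \approx -3.0658 \cdot 10^{5}$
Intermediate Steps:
$l = -7$
$L{\left(B \right)} = -38$ ($L{\left(B \right)} = \left(-2\right) 19 = -38$)
$f = \frac{7676}{9}$ ($f = \frac{202 \left(24 + 14\right)}{9} = \frac{202 \cdot 38}{9} = \frac{1}{9} \cdot 7676 = \frac{7676}{9} \approx 852.89$)
$w{\left(G \right)} = -76$ ($w{\left(G \right)} = - 2 \left(\left(-1\right) \left(-38\right)\right) = \left(-2\right) 38 = -76$)
$\left(-307357 + w{\left(J{\left(l,16 \right)} \right)}\right) + f = \left(-307357 - 76\right) + \frac{7676}{9} = -307433 + \frac{7676}{9} = - \frac{2759221}{9}$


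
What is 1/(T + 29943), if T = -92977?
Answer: -1/63034 ≈ -1.5864e-5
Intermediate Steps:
1/(T + 29943) = 1/(-92977 + 29943) = 1/(-63034) = -1/63034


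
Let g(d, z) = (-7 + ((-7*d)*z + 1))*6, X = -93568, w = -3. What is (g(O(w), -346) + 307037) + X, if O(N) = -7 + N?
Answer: 68113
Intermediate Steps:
g(d, z) = -36 - 42*d*z (g(d, z) = (-7 + (-7*d*z + 1))*6 = (-7 + (1 - 7*d*z))*6 = (-6 - 7*d*z)*6 = -36 - 42*d*z)
(g(O(w), -346) + 307037) + X = ((-36 - 42*(-7 - 3)*(-346)) + 307037) - 93568 = ((-36 - 42*(-10)*(-346)) + 307037) - 93568 = ((-36 - 145320) + 307037) - 93568 = (-145356 + 307037) - 93568 = 161681 - 93568 = 68113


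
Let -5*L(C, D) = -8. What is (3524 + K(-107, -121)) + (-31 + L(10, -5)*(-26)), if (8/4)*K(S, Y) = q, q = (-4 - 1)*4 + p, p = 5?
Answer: 34439/10 ≈ 3443.9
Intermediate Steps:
L(C, D) = 8/5 (L(C, D) = -⅕*(-8) = 8/5)
q = -15 (q = (-4 - 1)*4 + 5 = -5*4 + 5 = -20 + 5 = -15)
K(S, Y) = -15/2 (K(S, Y) = (½)*(-15) = -15/2)
(3524 + K(-107, -121)) + (-31 + L(10, -5)*(-26)) = (3524 - 15/2) + (-31 + (8/5)*(-26)) = 7033/2 + (-31 - 208/5) = 7033/2 - 363/5 = 34439/10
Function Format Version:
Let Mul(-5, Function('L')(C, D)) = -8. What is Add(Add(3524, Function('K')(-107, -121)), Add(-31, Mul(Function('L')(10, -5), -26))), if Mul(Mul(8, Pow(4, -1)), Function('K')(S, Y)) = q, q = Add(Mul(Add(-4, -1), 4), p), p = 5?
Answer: Rational(34439, 10) ≈ 3443.9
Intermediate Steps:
Function('L')(C, D) = Rational(8, 5) (Function('L')(C, D) = Mul(Rational(-1, 5), -8) = Rational(8, 5))
q = -15 (q = Add(Mul(Add(-4, -1), 4), 5) = Add(Mul(-5, 4), 5) = Add(-20, 5) = -15)
Function('K')(S, Y) = Rational(-15, 2) (Function('K')(S, Y) = Mul(Rational(1, 2), -15) = Rational(-15, 2))
Add(Add(3524, Function('K')(-107, -121)), Add(-31, Mul(Function('L')(10, -5), -26))) = Add(Add(3524, Rational(-15, 2)), Add(-31, Mul(Rational(8, 5), -26))) = Add(Rational(7033, 2), Add(-31, Rational(-208, 5))) = Add(Rational(7033, 2), Rational(-363, 5)) = Rational(34439, 10)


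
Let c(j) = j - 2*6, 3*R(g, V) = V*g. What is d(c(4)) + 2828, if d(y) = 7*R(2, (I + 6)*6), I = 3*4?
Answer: 3332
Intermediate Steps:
I = 12
R(g, V) = V*g/3 (R(g, V) = (V*g)/3 = V*g/3)
c(j) = -12 + j (c(j) = j - 12 = -12 + j)
d(y) = 504 (d(y) = 7*((1/3)*((12 + 6)*6)*2) = 7*((1/3)*(18*6)*2) = 7*((1/3)*108*2) = 7*72 = 504)
d(c(4)) + 2828 = 504 + 2828 = 3332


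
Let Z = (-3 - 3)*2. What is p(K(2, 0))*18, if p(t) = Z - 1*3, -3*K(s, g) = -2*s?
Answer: -270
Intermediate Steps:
Z = -12 (Z = -6*2 = -12)
K(s, g) = 2*s/3 (K(s, g) = -(-2)*s/3 = 2*s/3)
p(t) = -15 (p(t) = -12 - 1*3 = -12 - 3 = -15)
p(K(2, 0))*18 = -15*18 = -270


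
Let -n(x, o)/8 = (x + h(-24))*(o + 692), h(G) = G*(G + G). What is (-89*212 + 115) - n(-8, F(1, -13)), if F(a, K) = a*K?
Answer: 6195455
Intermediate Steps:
F(a, K) = K*a
h(G) = 2*G² (h(G) = G*(2*G) = 2*G²)
n(x, o) = -8*(692 + o)*(1152 + x) (n(x, o) = -8*(x + 2*(-24)²)*(o + 692) = -8*(x + 2*576)*(692 + o) = -8*(x + 1152)*(692 + o) = -8*(1152 + x)*(692 + o) = -8*(692 + o)*(1152 + x))
(-89*212 + 115) - n(-8, F(1, -13)) = (-89*212 + 115) - (-6377472 - (-119808) - 5536*(-8) - 8*(-13*1)*(-8)) = (-18868 + 115) - (-6377472 - 9216*(-13) + 44288 - 8*(-13)*(-8)) = -18753 - (-6377472 + 119808 + 44288 - 832) = -18753 - 1*(-6214208) = -18753 + 6214208 = 6195455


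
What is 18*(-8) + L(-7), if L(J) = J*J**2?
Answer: -487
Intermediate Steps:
L(J) = J**3
18*(-8) + L(-7) = 18*(-8) + (-7)**3 = -144 - 343 = -487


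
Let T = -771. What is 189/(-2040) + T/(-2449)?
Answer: 369993/1665320 ≈ 0.22218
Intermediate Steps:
189/(-2040) + T/(-2449) = 189/(-2040) - 771/(-2449) = 189*(-1/2040) - 771*(-1/2449) = -63/680 + 771/2449 = 369993/1665320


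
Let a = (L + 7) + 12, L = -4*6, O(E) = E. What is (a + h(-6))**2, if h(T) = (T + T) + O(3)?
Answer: 196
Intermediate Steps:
L = -24
h(T) = 3 + 2*T (h(T) = (T + T) + 3 = 2*T + 3 = 3 + 2*T)
a = -5 (a = (-24 + 7) + 12 = -17 + 12 = -5)
(a + h(-6))**2 = (-5 + (3 + 2*(-6)))**2 = (-5 + (3 - 12))**2 = (-5 - 9)**2 = (-14)**2 = 196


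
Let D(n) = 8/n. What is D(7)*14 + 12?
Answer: 28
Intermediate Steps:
D(7)*14 + 12 = (8/7)*14 + 12 = 16 + 12 = 28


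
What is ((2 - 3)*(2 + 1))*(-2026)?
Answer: 6078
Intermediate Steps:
((2 - 3)*(2 + 1))*(-2026) = -1*3*(-2026) = -3*(-2026) = 6078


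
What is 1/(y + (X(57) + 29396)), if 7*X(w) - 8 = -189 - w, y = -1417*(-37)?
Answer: 1/81791 ≈ 1.2226e-5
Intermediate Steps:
y = 52429
X(w) = -181/7 - w/7 (X(w) = 8/7 + (-189 - w)/7 = 8/7 + (-27 - w/7) = -181/7 - w/7)
1/(y + (X(57) + 29396)) = 1/(52429 + ((-181/7 - 1/7*57) + 29396)) = 1/(52429 + ((-181/7 - 57/7) + 29396)) = 1/(52429 + (-34 + 29396)) = 1/(52429 + 29362) = 1/81791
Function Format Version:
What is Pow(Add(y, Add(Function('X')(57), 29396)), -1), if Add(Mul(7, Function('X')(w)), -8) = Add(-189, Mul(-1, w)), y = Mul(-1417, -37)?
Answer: Rational(1, 81791) ≈ 1.2226e-5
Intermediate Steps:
y = 52429
Function('X')(w) = Add(Rational(-181, 7), Mul(Rational(-1, 7), w)) (Function('X')(w) = Add(Rational(8, 7), Mul(Rational(1, 7), Add(-189, Mul(-1, w)))) = Add(Rational(8, 7), Add(-27, Mul(Rational(-1, 7), w))) = Add(Rational(-181, 7), Mul(Rational(-1, 7), w)))
Pow(Add(y, Add(Function('X')(57), 29396)), -1) = Pow(Add(52429, Add(Add(Rational(-181, 7), Mul(Rational(-1, 7), 57)), 29396)), -1) = Pow(Add(52429, Add(Add(Rational(-181, 7), Rational(-57, 7)), 29396)), -1) = Pow(Add(52429, Add(-34, 29396)), -1) = Pow(Add(52429, 29362), -1) = Pow(81791, -1) = Rational(1, 81791)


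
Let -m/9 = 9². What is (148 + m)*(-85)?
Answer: 49385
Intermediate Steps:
m = -729 (m = -9*9² = -9*81 = -729)
(148 + m)*(-85) = (148 - 729)*(-85) = -581*(-85) = 49385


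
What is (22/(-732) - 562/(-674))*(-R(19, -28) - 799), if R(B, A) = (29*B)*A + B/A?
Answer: 40610407709/3453576 ≈ 11759.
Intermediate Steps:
R(B, A) = B/A + 29*A*B (R(B, A) = 29*A*B + B/A = B/A + 29*A*B)
(22/(-732) - 562/(-674))*(-R(19, -28) - 799) = (22/(-732) - 562/(-674))*(-(19/(-28) + 29*(-28)*19) - 799) = (22*(-1/732) - 562*(-1/674))*(-(19*(-1/28) - 15428) - 799) = (-11/366 + 281/337)*(-(-19/28 - 15428) - 799) = 99139*(-1*(-432003/28) - 799)/123342 = 99139*(432003/28 - 799)/123342 = (99139/123342)*(409631/28) = 40610407709/3453576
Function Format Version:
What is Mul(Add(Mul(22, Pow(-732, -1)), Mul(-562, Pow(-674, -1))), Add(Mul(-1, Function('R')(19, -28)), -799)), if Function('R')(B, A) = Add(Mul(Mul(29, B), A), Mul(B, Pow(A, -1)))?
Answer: Rational(40610407709, 3453576) ≈ 11759.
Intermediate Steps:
Function('R')(B, A) = Add(Mul(B, Pow(A, -1)), Mul(29, A, B)) (Function('R')(B, A) = Add(Mul(29, A, B), Mul(B, Pow(A, -1))) = Add(Mul(B, Pow(A, -1)), Mul(29, A, B)))
Mul(Add(Mul(22, Pow(-732, -1)), Mul(-562, Pow(-674, -1))), Add(Mul(-1, Function('R')(19, -28)), -799)) = Mul(Add(Mul(22, Pow(-732, -1)), Mul(-562, Pow(-674, -1))), Add(Mul(-1, Add(Mul(19, Pow(-28, -1)), Mul(29, -28, 19))), -799)) = Mul(Add(Mul(22, Rational(-1, 732)), Mul(-562, Rational(-1, 674))), Add(Mul(-1, Add(Mul(19, Rational(-1, 28)), -15428)), -799)) = Mul(Add(Rational(-11, 366), Rational(281, 337)), Add(Mul(-1, Add(Rational(-19, 28), -15428)), -799)) = Mul(Rational(99139, 123342), Add(Mul(-1, Rational(-432003, 28)), -799)) = Mul(Rational(99139, 123342), Add(Rational(432003, 28), -799)) = Mul(Rational(99139, 123342), Rational(409631, 28)) = Rational(40610407709, 3453576)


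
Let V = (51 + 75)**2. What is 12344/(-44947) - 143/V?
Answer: -28914395/101939796 ≈ -0.28364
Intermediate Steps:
V = 15876 (V = 126**2 = 15876)
12344/(-44947) - 143/V = 12344/(-44947) - 143/15876 = 12344*(-1/44947) - 143*1/15876 = -12344/44947 - 143/15876 = -28914395/101939796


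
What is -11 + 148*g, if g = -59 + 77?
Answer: 2653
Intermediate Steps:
g = 18
-11 + 148*g = -11 + 148*18 = -11 + 2664 = 2653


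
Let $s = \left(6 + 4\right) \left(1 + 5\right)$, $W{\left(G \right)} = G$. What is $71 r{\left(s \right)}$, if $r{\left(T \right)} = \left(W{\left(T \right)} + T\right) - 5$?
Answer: $8165$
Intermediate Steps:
$s = 60$ ($s = 10 \cdot 6 = 60$)
$r{\left(T \right)} = -5 + 2 T$ ($r{\left(T \right)} = \left(T + T\right) - 5 = 2 T - 5 = -5 + 2 T$)
$71 r{\left(s \right)} = 71 \left(-5 + 2 \cdot 60\right) = 71 \left(-5 + 120\right) = 71 \cdot 115 = 8165$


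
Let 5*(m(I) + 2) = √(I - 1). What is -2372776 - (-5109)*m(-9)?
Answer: -2382994 + 5109*I*√10/5 ≈ -2.383e+6 + 3231.2*I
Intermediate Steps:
m(I) = -2 + √(-1 + I)/5 (m(I) = -2 + √(I - 1)/5 = -2 + √(-1 + I)/5)
-2372776 - (-5109)*m(-9) = -2372776 - (-5109)*(-2 + √(-1 - 9)/5) = -2372776 - (-5109)*(-2 + √(-10)/5) = -2372776 - (-5109)*(-2 + (I*√10)/5) = -2372776 - (-5109)*(-2 + I*√10/5) = -2372776 - (10218 - 5109*I*√10/5) = -2372776 + (-10218 + 5109*I*√10/5) = -2382994 + 5109*I*√10/5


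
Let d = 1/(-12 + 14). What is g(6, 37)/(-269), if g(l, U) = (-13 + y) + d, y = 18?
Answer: -11/538 ≈ -0.020446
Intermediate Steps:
d = ½ (d = 1/2 = ½ ≈ 0.50000)
g(l, U) = 11/2 (g(l, U) = (-13 + 18) + ½ = 5 + ½ = 11/2)
g(6, 37)/(-269) = (11/2)/(-269) = (11/2)*(-1/269) = -11/538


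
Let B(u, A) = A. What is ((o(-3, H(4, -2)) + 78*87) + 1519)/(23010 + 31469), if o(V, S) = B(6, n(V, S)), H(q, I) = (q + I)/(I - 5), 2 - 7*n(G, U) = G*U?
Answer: 406953/2669471 ≈ 0.15245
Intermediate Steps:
n(G, U) = 2/7 - G*U/7
H(q, I) = (I + q)/(-5 + I)
o(V, S) = 2/7 - S*V/7 (o(V, S) = 2/7 - V*S/7 = 2/7 - S*V/7)
((o(-3, H(4, -2)) + 78*87) + 1519)/(23010 + 31469) = (((2/7 - 1/7*(-2 + 4)/(-5 - 2)*(-3)) + 78*87) + 1519)/(23010 + 31469) = (((2/7 - 1/7*2/(-7)*(-3)) + 6786) + 1519)/54479 = (((2/7 - 1/7*(-1/7*2)*(-3)) + 6786) + 1519)*(1/54479) = (((2/7 - 1/7*(-2/7)*(-3)) + 6786) + 1519)*(1/54479) = (((2/7 - 6/49) + 6786) + 1519)*(1/54479) = ((8/49 + 6786) + 1519)*(1/54479) = (332522/49 + 1519)*(1/54479) = (406953/49)*(1/54479) = 406953/2669471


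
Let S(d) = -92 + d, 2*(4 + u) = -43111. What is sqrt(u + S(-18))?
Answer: I*sqrt(86678)/2 ≈ 147.21*I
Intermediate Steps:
u = -43119/2 (u = -4 + (1/2)*(-43111) = -4 - 43111/2 = -43119/2 ≈ -21560.)
sqrt(u + S(-18)) = sqrt(-43119/2 + (-92 - 18)) = sqrt(-43119/2 - 110) = sqrt(-43339/2) = I*sqrt(86678)/2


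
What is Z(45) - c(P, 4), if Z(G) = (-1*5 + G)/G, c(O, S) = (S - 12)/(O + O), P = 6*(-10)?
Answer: 37/45 ≈ 0.82222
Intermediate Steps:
P = -60
c(O, S) = (-12 + S)/(2*O) (c(O, S) = (-12 + S)/((2*O)) = (-12 + S)*(1/(2*O)) = (-12 + S)/(2*O))
Z(G) = (-5 + G)/G
Z(45) - c(P, 4) = (-5 + 45)/45 - (-12 + 4)/(2*(-60)) = (1/45)*40 - (-1)*(-8)/(2*60) = 8/9 - 1*1/15 = 8/9 - 1/15 = 37/45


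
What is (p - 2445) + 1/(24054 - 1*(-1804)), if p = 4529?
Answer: 53888073/25858 ≈ 2084.0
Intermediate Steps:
(p - 2445) + 1/(24054 - 1*(-1804)) = (4529 - 2445) + 1/(24054 - 1*(-1804)) = 2084 + 1/(24054 + 1804) = 2084 + 1/25858 = 53888073/25858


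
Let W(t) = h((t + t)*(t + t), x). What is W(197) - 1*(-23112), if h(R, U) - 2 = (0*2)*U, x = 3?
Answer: 23114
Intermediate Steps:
h(R, U) = 2 (h(R, U) = 2 + (0*2)*U = 2 + 0*U = 2 + 0 = 2)
W(t) = 2
W(197) - 1*(-23112) = 2 - 1*(-23112) = 2 + 23112 = 23114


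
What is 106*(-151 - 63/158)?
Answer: -1267813/79 ≈ -16048.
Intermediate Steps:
106*(-151 - 63/158) = 106*(-23921/158) = -1267813/79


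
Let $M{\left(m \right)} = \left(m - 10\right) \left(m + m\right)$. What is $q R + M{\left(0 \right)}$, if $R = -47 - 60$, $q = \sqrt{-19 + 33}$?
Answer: $- 107 \sqrt{14} \approx -400.36$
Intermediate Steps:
$M{\left(m \right)} = 2 m \left(-10 + m\right)$ ($M{\left(m \right)} = \left(-10 + m\right) 2 m = 2 m \left(-10 + m\right)$)
$q = \sqrt{14} \approx 3.7417$
$R = -107$
$q R + M{\left(0 \right)} = \sqrt{14} \left(-107\right) + 2 \cdot 0 \left(-10 + 0\right) = - 107 \sqrt{14} + 2 \cdot 0 \left(-10\right) = - 107 \sqrt{14} + 0 = - 107 \sqrt{14}$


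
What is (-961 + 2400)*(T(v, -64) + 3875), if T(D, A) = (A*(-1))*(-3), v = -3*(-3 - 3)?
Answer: 5299837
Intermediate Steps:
v = 18 (v = -3*(-6) = 18)
T(D, A) = 3*A (T(D, A) = -A*(-3) = 3*A)
(-961 + 2400)*(T(v, -64) + 3875) = (-961 + 2400)*(3*(-64) + 3875) = 1439*(-192 + 3875) = 1439*3683 = 5299837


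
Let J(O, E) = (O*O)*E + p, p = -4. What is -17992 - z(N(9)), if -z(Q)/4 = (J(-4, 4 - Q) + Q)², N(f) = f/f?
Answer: -9892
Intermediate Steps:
N(f) = 1
J(O, E) = -4 + E*O² (J(O, E) = (O*O)*E - 4 = O²*E - 4 = E*O² - 4 = -4 + E*O²)
z(Q) = -4*(60 - 15*Q)² (z(Q) = -4*((-4 + (4 - Q)*(-4)²) + Q)² = -4*((-4 + (4 - Q)*16) + Q)² = -4*((-4 + (64 - 16*Q)) + Q)² = -4*((60 - 16*Q) + Q)² = -4*(60 - 15*Q)²)
-17992 - z(N(9)) = -17992 - (-900)*(-4 + 1)² = -17992 - (-900)*(-3)² = -17992 - (-900)*9 = -17992 - 1*(-8100) = -17992 + 8100 = -9892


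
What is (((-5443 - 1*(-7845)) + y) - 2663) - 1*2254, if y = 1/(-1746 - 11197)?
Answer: -32551646/12943 ≈ -2515.0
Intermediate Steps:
y = -1/12943 (y = 1/(-12943) = -1/12943 ≈ -7.7262e-5)
(((-5443 - 1*(-7845)) + y) - 2663) - 1*2254 = (((-5443 - 1*(-7845)) - 1/12943) - 2663) - 1*2254 = (((-5443 + 7845) - 1/12943) - 2663) - 2254 = ((2402 - 1/12943) - 2663) - 2254 = (31089085/12943 - 2663) - 2254 = -3378124/12943 - 2254 = -32551646/12943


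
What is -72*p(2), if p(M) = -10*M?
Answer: 1440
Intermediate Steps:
-72*p(2) = -(-720)*2 = -72*(-20) = 1440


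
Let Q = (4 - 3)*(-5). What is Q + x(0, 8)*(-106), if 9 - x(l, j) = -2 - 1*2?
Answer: -1383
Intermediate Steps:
Q = -5 (Q = 1*(-5) = -5)
x(l, j) = 13 (x(l, j) = 9 - (-2 - 1*2) = 9 - (-2 - 2) = 9 - 1*(-4) = 9 + 4 = 13)
Q + x(0, 8)*(-106) = -5 + 13*(-106) = -5 - 1378 = -1383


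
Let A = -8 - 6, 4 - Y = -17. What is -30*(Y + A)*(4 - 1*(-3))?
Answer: -1470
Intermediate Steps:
Y = 21 (Y = 4 - 1*(-17) = 4 + 17 = 21)
A = -14
-30*(Y + A)*(4 - 1*(-3)) = -30*(21 - 14)*(4 - 1*(-3)) = -210*(4 + 3) = -210*7 = -30*49 = -1470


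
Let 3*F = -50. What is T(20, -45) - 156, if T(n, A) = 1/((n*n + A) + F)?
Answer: -158337/1015 ≈ -156.00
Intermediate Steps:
F = -50/3 (F = (⅓)*(-50) = -50/3 ≈ -16.667)
T(n, A) = 1/(-50/3 + A + n²) (T(n, A) = 1/((n*n + A) - 50/3) = 1/((n² + A) - 50/3) = 1/((A + n²) - 50/3) = 1/(-50/3 + A + n²))
T(20, -45) - 156 = 3/(-50 + 3*(-45) + 3*20²) - 156 = 3/(-50 - 135 + 3*400) - 156 = 3/(-50 - 135 + 1200) - 156 = 3/1015 - 156 = -158337/1015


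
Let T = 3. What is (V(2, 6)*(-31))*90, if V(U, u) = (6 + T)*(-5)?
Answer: 125550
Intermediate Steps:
V(U, u) = -45 (V(U, u) = (6 + 3)*(-5) = 9*(-5) = -45)
(V(2, 6)*(-31))*90 = -45*(-31)*90 = 1395*90 = 125550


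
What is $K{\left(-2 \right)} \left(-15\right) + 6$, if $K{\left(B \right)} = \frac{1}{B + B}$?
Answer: $\frac{39}{4} \approx 9.75$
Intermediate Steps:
$K{\left(B \right)} = \frac{1}{2 B}$
$K{\left(-2 \right)} \left(-15\right) + 6 = \frac{1}{2 \left(-2\right)} \left(-15\right) + 6 = \frac{1}{2} \left(- \frac{1}{2}\right) \left(-15\right) + 6 = \left(- \frac{1}{4}\right) \left(-15\right) + 6 = \frac{15}{4} + 6 = \frac{39}{4}$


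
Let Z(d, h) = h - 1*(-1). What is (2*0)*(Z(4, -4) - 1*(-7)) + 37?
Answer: 37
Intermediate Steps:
Z(d, h) = 1 + h (Z(d, h) = h + 1 = 1 + h)
(2*0)*(Z(4, -4) - 1*(-7)) + 37 = (2*0)*((1 - 4) - 1*(-7)) + 37 = 0*(-3 + 7) + 37 = 0*4 + 37 = 0 + 37 = 37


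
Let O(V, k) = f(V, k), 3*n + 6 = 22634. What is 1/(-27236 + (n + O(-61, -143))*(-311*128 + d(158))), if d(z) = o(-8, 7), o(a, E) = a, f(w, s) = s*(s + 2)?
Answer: -1/1103156060 ≈ -9.0649e-10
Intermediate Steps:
n = 22628/3 (n = -2 + (⅓)*22634 = -2 + 22634/3 = 22628/3 ≈ 7542.7)
f(w, s) = s*(2 + s)
O(V, k) = k*(2 + k)
d(z) = -8
1/(-27236 + (n + O(-61, -143))*(-311*128 + d(158))) = 1/(-27236 + (22628/3 - 143*(2 - 143))*(-311*128 - 8)) = 1/(-27236 + (22628/3 - 143*(-141))*(-39808 - 8)) = 1/(-27236 + (22628/3 + 20163)*(-39816)) = 1/(-27236 + (83117/3)*(-39816)) = 1/(-27236 - 1103128824) = 1/(-1103156060) = -1/1103156060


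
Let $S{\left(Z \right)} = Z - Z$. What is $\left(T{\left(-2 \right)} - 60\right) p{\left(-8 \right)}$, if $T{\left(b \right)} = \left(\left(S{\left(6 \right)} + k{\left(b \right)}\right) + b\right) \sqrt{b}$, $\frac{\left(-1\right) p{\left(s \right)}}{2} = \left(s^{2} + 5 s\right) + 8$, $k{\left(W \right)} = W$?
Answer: $3840 + 256 i \sqrt{2} \approx 3840.0 + 362.04 i$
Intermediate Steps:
$S{\left(Z \right)} = 0$
$p{\left(s \right)} = -16 - 10 s - 2 s^{2}$ ($p{\left(s \right)} = - 2 \left(\left(s^{2} + 5 s\right) + 8\right) = - 2 \left(8 + s^{2} + 5 s\right) = -16 - 10 s - 2 s^{2}$)
$T{\left(b \right)} = 2 b^{\frac{3}{2}}$ ($T{\left(b \right)} = \left(\left(0 + b\right) + b\right) \sqrt{b} = \left(b + b\right) \sqrt{b} = 2 b \sqrt{b} = 2 b^{\frac{3}{2}}$)
$\left(T{\left(-2 \right)} - 60\right) p{\left(-8 \right)} = \left(2 \left(-2\right)^{\frac{3}{2}} - 60\right) \left(-16 - -80 - 2 \left(-8\right)^{2}\right) = \left(2 \left(- 2 i \sqrt{2}\right) - 60\right) \left(-16 + 80 - 128\right) = \left(- 4 i \sqrt{2} - 60\right) \left(-16 + 80 - 128\right) = \left(-60 - 4 i \sqrt{2}\right) \left(-64\right) = 3840 + 256 i \sqrt{2}$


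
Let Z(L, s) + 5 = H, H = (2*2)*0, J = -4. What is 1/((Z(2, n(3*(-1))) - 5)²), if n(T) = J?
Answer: 1/100 ≈ 0.010000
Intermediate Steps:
n(T) = -4
H = 0 (H = 4*0 = 0)
Z(L, s) = -5 (Z(L, s) = -5 + 0 = -5)
1/((Z(2, n(3*(-1))) - 5)²) = 1/((-5 - 5)²) = 1/((-10)²) = 1/100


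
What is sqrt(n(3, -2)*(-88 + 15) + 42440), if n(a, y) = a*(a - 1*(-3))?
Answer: sqrt(41126) ≈ 202.80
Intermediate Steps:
n(a, y) = a*(3 + a) (n(a, y) = a*(a + 3) = a*(3 + a))
sqrt(n(3, -2)*(-88 + 15) + 42440) = sqrt((3*(3 + 3))*(-88 + 15) + 42440) = sqrt((3*6)*(-73) + 42440) = sqrt(18*(-73) + 42440) = sqrt(-1314 + 42440) = sqrt(41126)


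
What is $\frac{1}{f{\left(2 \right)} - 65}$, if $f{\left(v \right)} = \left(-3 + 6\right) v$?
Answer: $- \frac{1}{59} \approx -0.016949$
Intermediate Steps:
$f{\left(v \right)} = 3 v$
$\frac{1}{f{\left(2 \right)} - 65} = \frac{1}{3 \cdot 2 - 65} = \frac{1}{6 - 65} = \frac{1}{-59} = - \frac{1}{59}$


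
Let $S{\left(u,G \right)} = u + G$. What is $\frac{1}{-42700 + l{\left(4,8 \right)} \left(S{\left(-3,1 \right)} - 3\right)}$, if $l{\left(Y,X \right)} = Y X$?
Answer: $- \frac{1}{42860} \approx -2.3332 \cdot 10^{-5}$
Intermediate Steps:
$S{\left(u,G \right)} = G + u$
$l{\left(Y,X \right)} = X Y$
$\frac{1}{-42700 + l{\left(4,8 \right)} \left(S{\left(-3,1 \right)} - 3\right)} = \frac{1}{-42700 + 8 \cdot 4 \left(\left(1 - 3\right) - 3\right)} = \frac{1}{-42700 + 32 \left(-2 - 3\right)} = \frac{1}{-42700 + 32 \left(-5\right)} = \frac{1}{-42700 - 160} = \frac{1}{-42860} = - \frac{1}{42860}$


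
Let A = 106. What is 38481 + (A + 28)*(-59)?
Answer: 30575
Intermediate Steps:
38481 + (A + 28)*(-59) = 38481 + (106 + 28)*(-59) = 38481 + 134*(-59) = 38481 - 7906 = 30575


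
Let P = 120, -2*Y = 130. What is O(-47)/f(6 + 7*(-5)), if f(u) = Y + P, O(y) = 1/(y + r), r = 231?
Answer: 1/10120 ≈ 9.8814e-5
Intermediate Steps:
O(y) = 1/(231 + y) (O(y) = 1/(y + 231) = 1/(231 + y))
Y = -65 (Y = -½*130 = -65)
f(u) = 55 (f(u) = -65 + 120 = 55)
O(-47)/f(6 + 7*(-5)) = 1/((231 - 47)*55) = (1/55)/184 = (1/184)*(1/55) = 1/10120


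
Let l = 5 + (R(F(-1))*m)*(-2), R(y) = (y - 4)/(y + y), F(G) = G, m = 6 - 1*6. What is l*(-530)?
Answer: -2650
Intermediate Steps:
m = 0 (m = 6 - 6 = 0)
R(y) = (-4 + y)/(2*y) (R(y) = (-4 + y)/((2*y)) = (-4 + y)*(1/(2*y)) = (-4 + y)/(2*y))
l = 5 (l = 5 + (((½)*(-4 - 1)/(-1))*0)*(-2) = 5 + (((½)*(-1)*(-5))*0)*(-2) = 5 + ((5/2)*0)*(-2) = 5 + 0*(-2) = 5 + 0 = 5)
l*(-530) = 5*(-530) = -2650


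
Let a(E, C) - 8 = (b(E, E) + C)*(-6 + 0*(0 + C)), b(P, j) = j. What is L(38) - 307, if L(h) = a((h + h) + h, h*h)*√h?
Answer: -307 - 9340*√38 ≈ -57883.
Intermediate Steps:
a(E, C) = 8 - 6*C - 6*E (a(E, C) = 8 + (E + C)*(-6 + 0*(0 + C)) = 8 + (C + E)*(-6 + 0*C) = 8 + (C + E)*(-6 + 0) = 8 + (C + E)*(-6) = 8 + (-6*C - 6*E) = 8 - 6*C - 6*E)
L(h) = √h*(8 - 18*h - 6*h²) (L(h) = (8 - 6*h*h - 6*((h + h) + h))*√h = (8 - 6*h² - 6*(2*h + h))*√h = (8 - 6*h² - 18*h)*√h = (8 - 18*h - 6*h²)*√h = √h*(8 - 18*h - 6*h²))
L(38) - 307 = √38*(8 - 18*38 - 6*38²) - 307 = √38*(8 - 684 - 6*1444) - 307 = √38*(8 - 684 - 8664) - 307 = √38*(-9340) - 307 = -9340*√38 - 307 = -307 - 9340*√38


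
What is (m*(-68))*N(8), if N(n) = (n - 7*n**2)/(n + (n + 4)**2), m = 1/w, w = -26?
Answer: -1870/247 ≈ -7.5708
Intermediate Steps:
m = -1/26 (m = 1/(-26) = -1/26 ≈ -0.038462)
N(n) = (n - 7*n**2)/(n + (4 + n)**2)
(m*(-68))*N(8) = (-1/26*(-68))*(-1*8*(-1 + 7*8)/(8 + (4 + 8)**2)) = 34*(-1*8*(-1 + 56)/(8 + 12**2))/13 = 34*(-1*8*55/(8 + 144))/13 = 34*(-1*8*55/152)/13 = 34*(-1*8*1/152*55)/13 = (34/13)*(-55/19) = -1870/247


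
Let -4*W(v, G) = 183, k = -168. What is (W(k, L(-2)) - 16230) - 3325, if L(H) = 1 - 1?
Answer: -78403/4 ≈ -19601.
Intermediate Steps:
L(H) = 0
W(v, G) = -183/4 (W(v, G) = -1/4*183 = -183/4)
(W(k, L(-2)) - 16230) - 3325 = (-183/4 - 16230) - 3325 = -65103/4 - 3325 = -78403/4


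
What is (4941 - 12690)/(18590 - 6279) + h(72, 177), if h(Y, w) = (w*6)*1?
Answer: 13066533/12311 ≈ 1061.4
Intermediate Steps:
h(Y, w) = 6*w (h(Y, w) = (6*w)*1 = 6*w)
(4941 - 12690)/(18590 - 6279) + h(72, 177) = (4941 - 12690)/(18590 - 6279) + 6*177 = -7749/12311 + 1062 = 13066533/12311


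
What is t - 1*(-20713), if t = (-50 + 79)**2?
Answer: 21554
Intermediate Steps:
t = 841 (t = 29**2 = 841)
t - 1*(-20713) = 841 - 1*(-20713) = 841 + 20713 = 21554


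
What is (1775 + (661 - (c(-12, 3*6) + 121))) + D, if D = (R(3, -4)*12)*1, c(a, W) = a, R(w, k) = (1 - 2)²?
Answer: 2339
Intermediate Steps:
R(w, k) = 1 (R(w, k) = (-1)² = 1)
D = 12 (D = (1*12)*1 = 12*1 = 12)
(1775 + (661 - (c(-12, 3*6) + 121))) + D = (1775 + (661 - (-12 + 121))) + 12 = (1775 + (661 - 1*109)) + 12 = (1775 + (661 - 109)) + 12 = (1775 + 552) + 12 = 2327 + 12 = 2339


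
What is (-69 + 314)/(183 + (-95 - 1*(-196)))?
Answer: 245/284 ≈ 0.86268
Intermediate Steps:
(-69 + 314)/(183 + (-95 - 1*(-196))) = 245/(183 + (-95 + 196)) = 245/(183 + 101) = 245/284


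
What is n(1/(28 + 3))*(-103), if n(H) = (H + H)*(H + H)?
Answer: -412/961 ≈ -0.42872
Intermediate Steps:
n(H) = 4*H**2 (n(H) = (2*H)*(2*H) = 4*H**2)
n(1/(28 + 3))*(-103) = (4*(1/(28 + 3))**2)*(-103) = (4*(1/31)**2)*(-103) = (4*(1/961))*(-103) = (4/961)*(-103) = -412/961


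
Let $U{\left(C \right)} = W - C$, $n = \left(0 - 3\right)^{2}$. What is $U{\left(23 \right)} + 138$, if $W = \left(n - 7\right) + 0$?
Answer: $117$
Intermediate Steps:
$n = 9$ ($n = \left(-3\right)^{2} = 9$)
$W = 2$ ($W = \left(9 - 7\right) + 0 = 2 + 0 = 2$)
$U{\left(C \right)} = 2 - C$
$U{\left(23 \right)} + 138 = \left(2 - 23\right) + 138 = -21 + 138 = 117$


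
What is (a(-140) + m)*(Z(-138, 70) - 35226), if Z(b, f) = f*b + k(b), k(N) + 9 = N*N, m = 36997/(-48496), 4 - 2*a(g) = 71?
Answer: 6136336809/6928 ≈ 8.8573e+5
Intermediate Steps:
a(g) = -67/2 (a(g) = 2 - 1/2*71 = 2 - 71/2 = -67/2)
m = -36997/48496 (m = 36997*(-1/48496) = -36997/48496 ≈ -0.76289)
k(N) = -9 + N**2 (k(N) = -9 + N*N = -9 + N**2)
Z(b, f) = -9 + b**2 + b*f (Z(b, f) = f*b + (-9 + b**2) = b*f + (-9 + b**2) = -9 + b**2 + b*f)
(a(-140) + m)*(Z(-138, 70) - 35226) = (-67/2 - 36997/48496)*((-9 + (-138)**2 - 138*70) - 35226) = -1661613*((-9 + 19044 - 9660) - 35226)/48496 = -1661613*(9375 - 35226)/48496 = -1661613/48496*(-25851) = 6136336809/6928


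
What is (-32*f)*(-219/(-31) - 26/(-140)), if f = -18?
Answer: 4531104/1085 ≈ 4176.1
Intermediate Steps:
(-32*f)*(-219/(-31) - 26/(-140)) = (-32*(-18))*(-219/(-31) - 26/(-140)) = 576*(-219*(-1/31) - 26*(-1/140)) = 576*(219/31 + 13/70) = 576*(15733/2170) = 4531104/1085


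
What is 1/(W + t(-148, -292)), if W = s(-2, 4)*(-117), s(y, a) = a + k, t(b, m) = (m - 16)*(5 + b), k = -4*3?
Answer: 1/44980 ≈ 2.2232e-5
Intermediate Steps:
k = -12
t(b, m) = (-16 + m)*(5 + b)
s(y, a) = -12 + a (s(y, a) = a - 12 = -12 + a)
W = 936 (W = (-12 + 4)*(-117) = -8*(-117) = 936)
1/(W + t(-148, -292)) = 1/(936 + (-80 - 16*(-148) + 5*(-292) - 148*(-292))) = 1/(936 + (-80 + 2368 - 1460 + 43216)) = 1/(936 + 44044) = 1/44980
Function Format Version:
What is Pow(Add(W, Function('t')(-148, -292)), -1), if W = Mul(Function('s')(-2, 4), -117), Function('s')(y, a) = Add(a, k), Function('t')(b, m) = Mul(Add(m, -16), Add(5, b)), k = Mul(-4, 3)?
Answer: Rational(1, 44980) ≈ 2.2232e-5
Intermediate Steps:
k = -12
Function('t')(b, m) = Mul(Add(-16, m), Add(5, b))
Function('s')(y, a) = Add(-12, a) (Function('s')(y, a) = Add(a, -12) = Add(-12, a))
W = 936 (W = Mul(Add(-12, 4), -117) = Mul(-8, -117) = 936)
Pow(Add(W, Function('t')(-148, -292)), -1) = Pow(Add(936, Add(-80, Mul(-16, -148), Mul(5, -292), Mul(-148, -292))), -1) = Pow(Add(936, Add(-80, 2368, -1460, 43216)), -1) = Pow(Add(936, 44044), -1) = Pow(44980, -1) = Rational(1, 44980)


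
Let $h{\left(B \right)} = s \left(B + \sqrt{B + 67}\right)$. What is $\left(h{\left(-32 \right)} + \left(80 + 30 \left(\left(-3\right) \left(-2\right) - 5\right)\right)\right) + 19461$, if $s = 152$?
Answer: $14707 + 152 \sqrt{35} \approx 15606.0$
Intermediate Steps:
$h{\left(B \right)} = 152 B + 152 \sqrt{67 + B}$ ($h{\left(B \right)} = 152 \left(B + \sqrt{B + 67}\right) = 152 \left(B + \sqrt{67 + B}\right) = 152 B + 152 \sqrt{67 + B}$)
$\left(h{\left(-32 \right)} + \left(80 + 30 \left(\left(-3\right) \left(-2\right) - 5\right)\right)\right) + 19461 = \left(\left(152 \left(-32\right) + 152 \sqrt{67 - 32}\right) + \left(80 + 30 \left(\left(-3\right) \left(-2\right) - 5\right)\right)\right) + 19461 = \left(\left(-4864 + 152 \sqrt{35}\right) + \left(80 + 30 \left(6 - 5\right)\right)\right) + 19461 = \left(\left(-4864 + 152 \sqrt{35}\right) + \left(80 + 30 \cdot 1\right)\right) + 19461 = \left(\left(-4864 + 152 \sqrt{35}\right) + \left(80 + 30\right)\right) + 19461 = \left(\left(-4864 + 152 \sqrt{35}\right) + 110\right) + 19461 = \left(-4754 + 152 \sqrt{35}\right) + 19461 = 14707 + 152 \sqrt{35}$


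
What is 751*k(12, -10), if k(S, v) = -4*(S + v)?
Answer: -6008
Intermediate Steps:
k(S, v) = -4*S - 4*v
751*k(12, -10) = 751*(-4*12 - 4*(-10)) = 751*(-48 + 40) = 751*(-8) = -6008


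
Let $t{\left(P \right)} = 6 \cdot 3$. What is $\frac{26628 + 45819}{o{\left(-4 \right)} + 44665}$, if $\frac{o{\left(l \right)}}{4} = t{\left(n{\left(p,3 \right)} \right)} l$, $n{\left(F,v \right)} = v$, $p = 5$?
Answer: $\frac{72447}{44377} \approx 1.6325$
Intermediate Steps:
$t{\left(P \right)} = 18$
$o{\left(l \right)} = 72 l$ ($o{\left(l \right)} = 4 \cdot 18 l = 72 l$)
$\frac{26628 + 45819}{o{\left(-4 \right)} + 44665} = \frac{26628 + 45819}{72 \left(-4\right) + 44665} = \frac{72447}{-288 + 44665} = \frac{72447}{44377}$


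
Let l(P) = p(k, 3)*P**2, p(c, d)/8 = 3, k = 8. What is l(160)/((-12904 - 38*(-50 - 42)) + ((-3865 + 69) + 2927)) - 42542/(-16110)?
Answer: -4730389933/82781235 ≈ -57.143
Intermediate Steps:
p(c, d) = 24 (p(c, d) = 8*3 = 24)
l(P) = 24*P**2
l(160)/((-12904 - 38*(-50 - 42)) + ((-3865 + 69) + 2927)) - 42542/(-16110) = (24*160**2)/((-12904 - 38*(-50 - 42)) + ((-3865 + 69) + 2927)) - 42542/(-16110) = (24*25600)/((-12904 - 38*(-92)) + (-3796 + 2927)) - 42542*(-1/16110) = 614400/((-12904 + 3496) - 869) + 21271/8055 = 614400/(-9408 - 869) + 21271/8055 = 614400/(-10277) + 21271/8055 = 614400*(-1/10277) + 21271/8055 = -614400/10277 + 21271/8055 = -4730389933/82781235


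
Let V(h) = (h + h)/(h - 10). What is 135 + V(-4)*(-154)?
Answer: 47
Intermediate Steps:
V(h) = 2*h/(-10 + h) (V(h) = (2*h)/(-10 + h) = 2*h/(-10 + h))
135 + V(-4)*(-154) = 135 + (2*(-4)/(-10 - 4))*(-154) = 135 + (2*(-4)/(-14))*(-154) = 135 + (2*(-4)*(-1/14))*(-154) = 135 + (4/7)*(-154) = 135 - 88 = 47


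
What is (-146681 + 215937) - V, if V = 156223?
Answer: -86967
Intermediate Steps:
(-146681 + 215937) - V = (-146681 + 215937) - 1*156223 = 69256 - 156223 = -86967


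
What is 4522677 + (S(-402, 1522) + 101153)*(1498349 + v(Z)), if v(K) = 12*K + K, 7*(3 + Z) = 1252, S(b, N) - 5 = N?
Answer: 1078628174019/7 ≈ 1.5409e+11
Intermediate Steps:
S(b, N) = 5 + N
Z = 1231/7 (Z = -3 + (⅐)*1252 = -3 + 1252/7 = 1231/7 ≈ 175.86)
v(K) = 13*K
4522677 + (S(-402, 1522) + 101153)*(1498349 + v(Z)) = 4522677 + ((5 + 1522) + 101153)*(1498349 + 13*(1231/7)) = 4522677 + (1527 + 101153)*(1498349 + 16003/7) = 4522677 + 102680*(10504446/7) = 4522677 + 1078596515280/7 = 1078628174019/7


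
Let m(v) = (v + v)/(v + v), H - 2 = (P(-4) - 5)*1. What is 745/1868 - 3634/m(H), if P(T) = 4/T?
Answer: -6787567/1868 ≈ -3633.6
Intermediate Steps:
H = -4 (H = 2 + (4/(-4) - 5)*1 = 2 + (4*(-¼) - 5)*1 = 2 + (-1 - 5)*1 = 2 - 6*1 = 2 - 6 = -4)
m(v) = 1 (m(v) = (2*v)/((2*v)) = (2*v)*(1/(2*v)) = 1)
745/1868 - 3634/m(H) = 745/1868 - 3634/1 = 745*(1/1868) - 3634*1 = 745/1868 - 3634 = -6787567/1868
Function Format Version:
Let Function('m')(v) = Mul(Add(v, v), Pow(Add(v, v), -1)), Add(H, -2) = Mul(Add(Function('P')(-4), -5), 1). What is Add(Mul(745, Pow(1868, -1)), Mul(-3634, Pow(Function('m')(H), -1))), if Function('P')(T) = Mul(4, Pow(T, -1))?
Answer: Rational(-6787567, 1868) ≈ -3633.6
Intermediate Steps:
H = -4 (H = Add(2, Mul(Add(Mul(4, Pow(-4, -1)), -5), 1)) = Add(2, Mul(Add(Mul(4, Rational(-1, 4)), -5), 1)) = Add(2, Mul(Add(-1, -5), 1)) = Add(2, Mul(-6, 1)) = Add(2, -6) = -4)
Function('m')(v) = 1 (Function('m')(v) = Mul(Mul(2, v), Pow(Mul(2, v), -1)) = Mul(Mul(2, v), Mul(Rational(1, 2), Pow(v, -1))) = 1)
Add(Mul(745, Pow(1868, -1)), Mul(-3634, Pow(Function('m')(H), -1))) = Add(Mul(745, Pow(1868, -1)), Mul(-3634, Pow(1, -1))) = Add(Mul(745, Rational(1, 1868)), Mul(-3634, 1)) = Add(Rational(745, 1868), -3634) = Rational(-6787567, 1868)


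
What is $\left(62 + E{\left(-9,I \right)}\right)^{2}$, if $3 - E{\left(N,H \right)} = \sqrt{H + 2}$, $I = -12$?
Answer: $\left(65 - i \sqrt{10}\right)^{2} \approx 4215.0 - 411.1 i$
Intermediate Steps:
$E{\left(N,H \right)} = 3 - \sqrt{2 + H}$ ($E{\left(N,H \right)} = 3 - \sqrt{H + 2} = 3 - \sqrt{2 + H}$)
$\left(62 + E{\left(-9,I \right)}\right)^{2} = \left(62 + \left(3 - \sqrt{2 - 12}\right)\right)^{2} = \left(62 + \left(3 - \sqrt{-10}\right)\right)^{2} = \left(62 + \left(3 - i \sqrt{10}\right)\right)^{2} = \left(65 - i \sqrt{10}\right)^{2}$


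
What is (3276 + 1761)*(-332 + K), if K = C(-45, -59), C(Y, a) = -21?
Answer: -1778061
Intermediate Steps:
K = -21
(3276 + 1761)*(-332 + K) = (3276 + 1761)*(-332 - 21) = 5037*(-353) = -1778061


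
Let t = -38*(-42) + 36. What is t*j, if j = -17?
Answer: -27744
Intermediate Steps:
t = 1632 (t = 1596 + 36 = 1632)
t*j = 1632*(-17) = -27744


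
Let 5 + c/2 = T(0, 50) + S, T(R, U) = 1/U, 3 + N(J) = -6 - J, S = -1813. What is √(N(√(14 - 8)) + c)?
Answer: √(-91124 - 25*√6)/5 ≈ 60.394*I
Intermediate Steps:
N(J) = -9 - J (N(J) = -3 + (-6 - J) = -9 - J)
c = -90899/25 (c = -10 + 2*(1/50 - 1813) = -10 + 2*(-90649/50) = -10 - 90649/25 = -90899/25 ≈ -3636.0)
√(N(√(14 - 8)) + c) = √((-9 - √(14 - 8)) - 90899/25) = √((-9 - √6) - 90899/25) = √(-91124/25 - √6)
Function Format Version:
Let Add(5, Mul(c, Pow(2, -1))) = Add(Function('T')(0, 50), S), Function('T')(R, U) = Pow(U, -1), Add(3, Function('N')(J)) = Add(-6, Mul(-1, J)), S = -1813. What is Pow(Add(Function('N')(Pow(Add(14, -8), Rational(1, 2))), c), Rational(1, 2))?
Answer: Mul(Rational(1, 5), Pow(Add(-91124, Mul(-25, Pow(6, Rational(1, 2)))), Rational(1, 2))) ≈ Mul(60.394, I)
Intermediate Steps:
Function('N')(J) = Add(-9, Mul(-1, J)) (Function('N')(J) = Add(-3, Add(-6, Mul(-1, J))) = Add(-9, Mul(-1, J)))
c = Rational(-90899, 25) (c = Add(-10, Mul(2, Add(Pow(50, -1), -1813))) = Add(-10, Mul(2, Add(Rational(1, 50), -1813))) = Add(-10, Mul(2, Rational(-90649, 50))) = Add(-10, Rational(-90649, 25)) = Rational(-90899, 25) ≈ -3636.0)
Pow(Add(Function('N')(Pow(Add(14, -8), Rational(1, 2))), c), Rational(1, 2)) = Pow(Add(Add(-9, Mul(-1, Pow(Add(14, -8), Rational(1, 2)))), Rational(-90899, 25)), Rational(1, 2)) = Pow(Add(Add(-9, Mul(-1, Pow(6, Rational(1, 2)))), Rational(-90899, 25)), Rational(1, 2)) = Pow(Add(Rational(-91124, 25), Mul(-1, Pow(6, Rational(1, 2)))), Rational(1, 2))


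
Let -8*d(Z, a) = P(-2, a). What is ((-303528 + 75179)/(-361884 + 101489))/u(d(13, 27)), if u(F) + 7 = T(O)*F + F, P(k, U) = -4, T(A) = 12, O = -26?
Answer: -456698/260395 ≈ -1.7539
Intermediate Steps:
d(Z, a) = ½ (d(Z, a) = -⅛*(-4) = ½)
u(F) = -7 + 13*F (u(F) = -7 + (12*F + F) = -7 + 13*F)
((-303528 + 75179)/(-361884 + 101489))/u(d(13, 27)) = ((-303528 + 75179)/(-361884 + 101489))/(-7 + 13*(½)) = (-228349/(-260395))/(-7 + 13/2) = (-228349*(-1/260395))/(-½) = (228349/260395)*(-2) = -456698/260395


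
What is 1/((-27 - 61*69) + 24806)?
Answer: 1/20570 ≈ 4.8614e-5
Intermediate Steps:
1/((-27 - 61*69) + 24806) = 1/((-27 - 4209) + 24806) = 1/(-4236 + 24806) = 1/20570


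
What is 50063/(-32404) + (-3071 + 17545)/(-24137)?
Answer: -1677386127/782135348 ≈ -2.1446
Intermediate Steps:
50063/(-32404) + (-3071 + 17545)/(-24137) = 50063*(-1/32404) + 14474*(-1/24137) = -50063/32404 - 14474/24137 = -1677386127/782135348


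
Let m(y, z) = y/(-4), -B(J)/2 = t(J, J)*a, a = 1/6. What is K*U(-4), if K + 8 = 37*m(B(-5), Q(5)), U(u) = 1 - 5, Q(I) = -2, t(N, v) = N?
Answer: 281/3 ≈ 93.667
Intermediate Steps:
a = ⅙ ≈ 0.16667
B(J) = -J/3 (B(J) = -2*J/6 = -J/3)
U(u) = -4
m(y, z) = -y/4 (m(y, z) = y*(-¼) = -y/4)
K = -281/12 (K = -8 + 37*(-(-1)*(-5)/12) = -8 + 37*(-¼*5/3) = -8 + 37*(-5/12) = -8 - 185/12 = -281/12 ≈ -23.417)
K*U(-4) = -281/12*(-4) = 281/3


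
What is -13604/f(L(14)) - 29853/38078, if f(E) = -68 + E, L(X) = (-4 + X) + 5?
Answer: 516430903/2018134 ≈ 255.90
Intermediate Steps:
L(X) = 1 + X
-13604/f(L(14)) - 29853/38078 = -13604/(-68 + (1 + 14)) - 29853/38078 = -13604/(-68 + 15) - 29853*1/38078 = -13604/(-53) - 29853/38078 = -13604*(-1/53) - 29853/38078 = 13604/53 - 29853/38078 = 516430903/2018134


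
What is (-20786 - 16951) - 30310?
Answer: -68047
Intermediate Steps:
(-20786 - 16951) - 30310 = -37737 - 30310 = -68047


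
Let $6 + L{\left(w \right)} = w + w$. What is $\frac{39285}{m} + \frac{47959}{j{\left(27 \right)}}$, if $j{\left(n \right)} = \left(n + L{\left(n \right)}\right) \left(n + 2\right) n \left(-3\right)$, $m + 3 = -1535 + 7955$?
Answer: $\frac{734809108}{125612775} \approx 5.8498$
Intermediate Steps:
$m = 6417$ ($m = -3 + \left(-1535 + 7955\right) = -3 + 6420 = 6417$)
$L{\left(w \right)} = -6 + 2 w$ ($L{\left(w \right)} = -6 + \left(w + w\right) = -6 + 2 w$)
$j{\left(n \right)} = - 3 n \left(-6 + 3 n\right) \left(2 + n\right)$ ($j{\left(n \right)} = \left(n + \left(-6 + 2 n\right)\right) \left(n + 2\right) n \left(-3\right) = \left(-6 + 3 n\right) \left(2 + n\right) n \left(-3\right) = n \left(-6 + 3 n\right) \left(2 + n\right) \left(-3\right) = - 3 n \left(-6 + 3 n\right) \left(2 + n\right)$)
$\frac{39285}{m} + \frac{47959}{j{\left(27 \right)}} = \frac{39285}{6417} + \frac{47959}{9 \cdot 27 \left(4 - 27^{2}\right)} = 39285 \cdot \frac{1}{6417} + \frac{47959}{9 \cdot 27 \left(4 - 729\right)} = \frac{4365}{713} + \frac{47959}{9 \cdot 27 \left(4 - 729\right)} = \frac{4365}{713} + \frac{47959}{9 \cdot 27 \left(-725\right)} = \frac{4365}{713} + \frac{47959}{-176175} = \frac{4365}{713} + 47959 \left(- \frac{1}{176175}\right) = \frac{4365}{713} - \frac{47959}{176175} = \frac{734809108}{125612775}$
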